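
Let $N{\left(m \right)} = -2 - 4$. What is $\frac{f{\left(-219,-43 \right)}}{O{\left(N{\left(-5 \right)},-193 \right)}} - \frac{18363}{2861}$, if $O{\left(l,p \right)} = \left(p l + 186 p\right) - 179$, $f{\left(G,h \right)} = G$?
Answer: $- \frac{640591038}{99903259} \approx -6.4121$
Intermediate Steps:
$N{\left(m \right)} = -6$
$O{\left(l,p \right)} = -179 + 186 p + l p$ ($O{\left(l,p \right)} = \left(l p + 186 p\right) - 179 = \left(186 p + l p\right) - 179 = -179 + 186 p + l p$)
$\frac{f{\left(-219,-43 \right)}}{O{\left(N{\left(-5 \right)},-193 \right)}} - \frac{18363}{2861} = - \frac{219}{-179 + 186 \left(-193\right) - -1158} - \frac{18363}{2861} = - \frac{219}{-179 - 35898 + 1158} - \frac{18363}{2861} = - \frac{219}{-34919} - \frac{18363}{2861} = \left(-219\right) \left(- \frac{1}{34919}\right) - \frac{18363}{2861} = \frac{219}{34919} - \frac{18363}{2861} = - \frac{640591038}{99903259}$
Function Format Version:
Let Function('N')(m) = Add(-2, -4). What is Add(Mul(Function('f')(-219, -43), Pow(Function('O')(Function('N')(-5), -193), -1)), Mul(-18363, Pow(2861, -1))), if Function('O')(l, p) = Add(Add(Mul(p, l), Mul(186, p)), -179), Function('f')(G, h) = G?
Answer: Rational(-640591038, 99903259) ≈ -6.4121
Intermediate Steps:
Function('N')(m) = -6
Function('O')(l, p) = Add(-179, Mul(186, p), Mul(l, p)) (Function('O')(l, p) = Add(Add(Mul(l, p), Mul(186, p)), -179) = Add(Add(Mul(186, p), Mul(l, p)), -179) = Add(-179, Mul(186, p), Mul(l, p)))
Add(Mul(Function('f')(-219, -43), Pow(Function('O')(Function('N')(-5), -193), -1)), Mul(-18363, Pow(2861, -1))) = Add(Mul(-219, Pow(Add(-179, Mul(186, -193), Mul(-6, -193)), -1)), Mul(-18363, Pow(2861, -1))) = Add(Mul(-219, Pow(Add(-179, -35898, 1158), -1)), Mul(-18363, Rational(1, 2861))) = Add(Mul(-219, Pow(-34919, -1)), Rational(-18363, 2861)) = Add(Mul(-219, Rational(-1, 34919)), Rational(-18363, 2861)) = Add(Rational(219, 34919), Rational(-18363, 2861)) = Rational(-640591038, 99903259)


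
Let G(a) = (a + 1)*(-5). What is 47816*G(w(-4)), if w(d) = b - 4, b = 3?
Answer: 0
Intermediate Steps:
w(d) = -1 (w(d) = 3 - 4 = -1)
G(a) = -5 - 5*a (G(a) = (1 + a)*(-5) = -5 - 5*a)
47816*G(w(-4)) = 47816*(-5 - 5*(-1)) = 47816*(-5 + 5) = 47816*0 = 0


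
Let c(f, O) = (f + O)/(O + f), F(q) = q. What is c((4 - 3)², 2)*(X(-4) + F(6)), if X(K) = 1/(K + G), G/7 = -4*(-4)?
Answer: 649/108 ≈ 6.0093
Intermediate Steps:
G = 112 (G = 7*(-4*(-4)) = 7*16 = 112)
c(f, O) = 1 (c(f, O) = (O + f)/(O + f) = 1)
X(K) = 1/(112 + K) (X(K) = 1/(K + 112) = 1/(112 + K))
c((4 - 3)², 2)*(X(-4) + F(6)) = 1*(1/(112 - 4) + 6) = 1*(1/108 + 6) = 1*(649/108) = 649/108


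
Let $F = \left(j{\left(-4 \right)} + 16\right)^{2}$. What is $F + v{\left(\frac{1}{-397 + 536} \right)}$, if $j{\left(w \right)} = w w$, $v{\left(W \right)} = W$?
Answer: $\frac{142337}{139} \approx 1024.0$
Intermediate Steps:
$j{\left(w \right)} = w^{2}$
$F = 1024$ ($F = \left(\left(-4\right)^{2} + 16\right)^{2} = \left(16 + 16\right)^{2} = 32^{2} = 1024$)
$F + v{\left(\frac{1}{-397 + 536} \right)} = 1024 + \frac{1}{-397 + 536} = 1024 + \frac{1}{139} = \frac{142337}{139}$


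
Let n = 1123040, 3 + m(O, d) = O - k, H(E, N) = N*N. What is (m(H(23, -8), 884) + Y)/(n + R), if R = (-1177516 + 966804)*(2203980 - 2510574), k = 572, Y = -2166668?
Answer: -309597/9229165424 ≈ -3.3545e-5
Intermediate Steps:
H(E, N) = N²
R = 64603034928 (R = -210712*(-306594) = 64603034928)
m(O, d) = -575 + O (m(O, d) = -3 + (O - 1*572) = -3 + (O - 572) = -3 + (-572 + O) = -575 + O)
(m(H(23, -8), 884) + Y)/(n + R) = ((-575 + (-8)²) - 2166668)/(1123040 + 64603034928) = ((-575 + 64) - 2166668)/64604157968 = (-511 - 2166668)*(1/64604157968) = -2167179*1/64604157968 = -309597/9229165424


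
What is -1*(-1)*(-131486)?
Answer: -131486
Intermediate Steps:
-1*(-1)*(-131486) = 1*(-131486) = -131486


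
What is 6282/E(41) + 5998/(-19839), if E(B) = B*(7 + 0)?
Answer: 122907172/5693793 ≈ 21.586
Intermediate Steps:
E(B) = 7*B (E(B) = B*7 = 7*B)
6282/E(41) + 5998/(-19839) = 6282/((7*41)) + 5998/(-19839) = 6282/287 + 5998*(-1/19839) = 6282*(1/287) - 5998/19839 = 6282/287 - 5998/19839 = 122907172/5693793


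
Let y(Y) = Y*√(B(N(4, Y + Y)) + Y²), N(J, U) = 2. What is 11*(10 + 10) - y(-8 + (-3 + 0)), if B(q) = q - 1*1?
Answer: 220 + 11*√122 ≈ 341.50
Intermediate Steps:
B(q) = -1 + q (B(q) = q - 1 = -1 + q)
y(Y) = Y*√(1 + Y²) (y(Y) = Y*√((-1 + 2) + Y²) = Y*√(1 + Y²))
11*(10 + 10) - y(-8 + (-3 + 0)) = 11*(10 + 10) - (-8 + (-3 + 0))*√(1 + (-8 + (-3 + 0))²) = 11*20 - (-8 - 3)*√(1 + (-8 - 3)²) = 220 - (-11)*√(1 + (-11)²) = 220 - (-11)*√(1 + 121) = 220 - (-11)*√122 = 220 + 11*√122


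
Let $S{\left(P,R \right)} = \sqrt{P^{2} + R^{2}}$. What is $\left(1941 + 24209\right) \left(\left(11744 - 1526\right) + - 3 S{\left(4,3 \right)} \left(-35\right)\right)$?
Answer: $280929450$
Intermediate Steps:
$\left(1941 + 24209\right) \left(\left(11744 - 1526\right) + - 3 S{\left(4,3 \right)} \left(-35\right)\right) = \left(1941 + 24209\right) \left(\left(11744 - 1526\right) + - 3 \sqrt{4^{2} + 3^{2}} \left(-35\right)\right) = 26150 \left(10218 + - 3 \sqrt{16 + 9} \left(-35\right)\right) = 26150 \left(10218 + - 3 \sqrt{25} \left(-35\right)\right) = 26150 \left(10218 + \left(-3\right) 5 \left(-35\right)\right) = 26150 \left(10218 - -525\right) = 26150 \left(10218 + 525\right) = 26150 \cdot 10743 = 280929450$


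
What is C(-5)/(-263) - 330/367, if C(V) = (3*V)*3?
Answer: -70275/96521 ≈ -0.72808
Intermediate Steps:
C(V) = 9*V
C(-5)/(-263) - 330/367 = (9*(-5))/(-263) - 330/367 = -45*(-1/263) - 330*1/367 = 45/263 - 330/367 = -70275/96521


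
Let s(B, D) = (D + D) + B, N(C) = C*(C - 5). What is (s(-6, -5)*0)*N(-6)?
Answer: 0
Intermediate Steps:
N(C) = C*(-5 + C)
s(B, D) = B + 2*D (s(B, D) = 2*D + B = B + 2*D)
(s(-6, -5)*0)*N(-6) = ((-6 + 2*(-5))*0)*(-6*(-5 - 6)) = ((-6 - 10)*0)*(-6*(-11)) = -16*0*66 = 0*66 = 0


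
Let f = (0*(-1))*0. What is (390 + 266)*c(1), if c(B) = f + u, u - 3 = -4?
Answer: -656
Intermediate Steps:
f = 0 (f = 0*0 = 0)
u = -1 (u = 3 - 4 = -1)
c(B) = -1 (c(B) = 0 - 1 = -1)
(390 + 266)*c(1) = (390 + 266)*(-1) = 656*(-1) = -656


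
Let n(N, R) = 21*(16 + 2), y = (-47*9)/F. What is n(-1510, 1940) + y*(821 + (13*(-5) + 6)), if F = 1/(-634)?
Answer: 204355062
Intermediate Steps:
F = -1/634 ≈ -0.0015773
y = 268182 (y = (-47*9)/(-1/634) = -423*(-634) = 268182)
n(N, R) = 378 (n(N, R) = 21*18 = 378)
n(-1510, 1940) + y*(821 + (13*(-5) + 6)) = 378 + 268182*(821 + (13*(-5) + 6)) = 378 + 268182*(821 + (-65 + 6)) = 378 + 268182*(821 - 59) = 378 + 268182*762 = 378 + 204354684 = 204355062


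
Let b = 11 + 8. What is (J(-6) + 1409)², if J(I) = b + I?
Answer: 2022084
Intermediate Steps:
b = 19
J(I) = 19 + I
(J(-6) + 1409)² = ((19 - 6) + 1409)² = (13 + 1409)² = 1422² = 2022084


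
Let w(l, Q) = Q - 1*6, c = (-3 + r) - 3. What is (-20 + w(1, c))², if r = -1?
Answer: 1089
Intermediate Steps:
c = -7 (c = (-3 - 1) - 3 = -4 - 3 = -7)
w(l, Q) = -6 + Q (w(l, Q) = Q - 6 = -6 + Q)
(-20 + w(1, c))² = (-20 + (-6 - 7))² = (-20 - 13)² = (-33)² = 1089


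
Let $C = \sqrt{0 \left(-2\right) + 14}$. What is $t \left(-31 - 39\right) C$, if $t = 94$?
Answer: $- 6580 \sqrt{14} \approx -24620.0$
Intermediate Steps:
$C = \sqrt{14}$ ($C = \sqrt{0 + 14} = \sqrt{14} \approx 3.7417$)
$t \left(-31 - 39\right) C = 94 \left(-31 - 39\right) \sqrt{14} = 94 \left(-70\right) \sqrt{14} = - 6580 \sqrt{14}$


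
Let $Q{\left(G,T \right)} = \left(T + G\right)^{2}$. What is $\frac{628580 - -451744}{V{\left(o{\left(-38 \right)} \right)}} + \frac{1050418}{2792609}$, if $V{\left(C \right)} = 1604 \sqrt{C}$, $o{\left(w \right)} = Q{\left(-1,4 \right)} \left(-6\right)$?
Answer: $\frac{1050418}{2792609} - \frac{30009 i \sqrt{6}}{802} \approx 0.37614 - 91.654 i$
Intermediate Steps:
$Q{\left(G,T \right)} = \left(G + T\right)^{2}$
$o{\left(w \right)} = -54$ ($o{\left(w \right)} = \left(-1 + 4\right)^{2} \left(-6\right) = 3^{2} \left(-6\right) = 9 \left(-6\right) = -54$)
$\frac{628580 - -451744}{V{\left(o{\left(-38 \right)} \right)}} + \frac{1050418}{2792609} = \frac{628580 - -451744}{1604 \sqrt{-54}} + \frac{1050418}{2792609} = \frac{628580 + 451744}{1604 \cdot 3 i \sqrt{6}} + 1050418 \cdot \frac{1}{2792609} = \frac{1080324}{4812 i \sqrt{6}} + \frac{1050418}{2792609} = 1080324 \left(- \frac{i \sqrt{6}}{28872}\right) + \frac{1050418}{2792609} = - \frac{30009 i \sqrt{6}}{802} + \frac{1050418}{2792609} = \frac{1050418}{2792609} - \frac{30009 i \sqrt{6}}{802}$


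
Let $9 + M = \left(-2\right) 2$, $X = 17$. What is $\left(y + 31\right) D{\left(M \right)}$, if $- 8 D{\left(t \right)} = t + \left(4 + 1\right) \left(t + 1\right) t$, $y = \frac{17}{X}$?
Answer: $-3068$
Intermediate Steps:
$y = 1$ ($y = \frac{17}{17} = 17 \cdot \frac{1}{17} = 1$)
$M = -13$ ($M = -9 - 4 = -13$)
$D{\left(t \right)} = - \frac{t}{8} - \frac{t \left(5 + 5 t\right)}{8}$ ($D{\left(t \right)} = - \frac{t + \left(4 + 1\right) \left(t + 1\right) t}{8} = - \frac{t + 5 \left(1 + t\right) t}{8} = - \frac{t + \left(5 + 5 t\right) t}{8} = - \frac{t + t \left(5 + 5 t\right)}{8} = - \frac{t}{8} - \frac{t \left(5 + 5 t\right)}{8}$)
$\left(y + 31\right) D{\left(M \right)} = \left(1 + 31\right) \left(\left(- \frac{1}{8}\right) \left(-13\right) \left(6 + 5 \left(-13\right)\right)\right) = 32 \left(\left(- \frac{1}{8}\right) \left(-13\right) \left(6 - 65\right)\right) = 32 \left(\left(- \frac{1}{8}\right) \left(-13\right) \left(-59\right)\right) = 32 \left(- \frac{767}{8}\right) = -3068$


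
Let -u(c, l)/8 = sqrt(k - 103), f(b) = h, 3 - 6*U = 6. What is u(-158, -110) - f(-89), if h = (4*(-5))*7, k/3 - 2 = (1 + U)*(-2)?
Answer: 140 - 80*I ≈ 140.0 - 80.0*I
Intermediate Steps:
U = -1/2 (U = 1/2 - 1/6*6 = 1/2 - 1 = -1/2 ≈ -0.50000)
k = 3 (k = 6 + 3*((1 - 1/2)*(-2)) = 6 + 3*((1/2)*(-2)) = 6 + 3*(-1) = 6 - 3 = 3)
h = -140 (h = -20*7 = -140)
f(b) = -140
u(c, l) = -80*I (u(c, l) = -8*sqrt(3 - 103) = -80*I)
u(-158, -110) - f(-89) = -80*I - 1*(-140) = -80*I + 140 = 140 - 80*I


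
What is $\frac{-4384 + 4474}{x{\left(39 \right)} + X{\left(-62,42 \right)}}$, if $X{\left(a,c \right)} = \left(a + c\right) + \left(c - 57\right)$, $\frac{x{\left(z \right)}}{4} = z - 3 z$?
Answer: $- \frac{90}{347} \approx -0.25937$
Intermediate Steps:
$x{\left(z \right)} = - 8 z$ ($x{\left(z \right)} = 4 \left(z - 3 z\right) = 4 \left(- 2 z\right) = - 8 z$)
$X{\left(a,c \right)} = -57 + a + 2 c$ ($X{\left(a,c \right)} = \left(a + c\right) + \left(-57 + c\right) = -57 + a + 2 c$)
$\frac{-4384 + 4474}{x{\left(39 \right)} + X{\left(-62,42 \right)}} = \frac{-4384 + 4474}{\left(-8\right) 39 - 35} = \frac{90}{-312 - 35} = \frac{90}{-347} = 90 \left(- \frac{1}{347}\right) = - \frac{90}{347}$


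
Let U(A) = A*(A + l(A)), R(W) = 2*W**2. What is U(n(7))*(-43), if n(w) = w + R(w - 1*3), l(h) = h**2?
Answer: -2616120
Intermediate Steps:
n(w) = w + 2*(-3 + w)**2 (n(w) = w + 2*(w - 1*3)**2 = w + 2*(w - 3)**2 = w + 2*(-3 + w)**2)
U(A) = A*(A + A**2)
U(n(7))*(-43) = ((7 + 2*(-3 + 7)**2)**2*(1 + (7 + 2*(-3 + 7)**2)))*(-43) = ((7 + 2*4**2)**2*(1 + (7 + 2*4**2)))*(-43) = ((7 + 2*16)**2*(1 + (7 + 2*16)))*(-43) = ((7 + 32)**2*(1 + (7 + 32)))*(-43) = (39**2*(1 + 39))*(-43) = (1521*40)*(-43) = 60840*(-43) = -2616120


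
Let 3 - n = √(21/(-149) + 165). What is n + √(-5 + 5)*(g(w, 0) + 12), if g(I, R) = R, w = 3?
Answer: 3 - 2*√915009/149 ≈ -9.8398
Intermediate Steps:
n = 3 - 2*√915009/149 (n = 3 - √(21/(-149) + 165) = 3 - √(21*(-1/149) + 165) = 3 - √(-21/149 + 165) = 3 - √(24564/149) = 3 - 2*√915009/149 ≈ -9.8398)
n + √(-5 + 5)*(g(w, 0) + 12) = (3 - 2*√915009/149) + √(-5 + 5)*(0 + 12) = (3 - 2*√915009/149) + √0*12 = (3 - 2*√915009/149) + 0*12 = (3 - 2*√915009/149) + 0 = 3 - 2*√915009/149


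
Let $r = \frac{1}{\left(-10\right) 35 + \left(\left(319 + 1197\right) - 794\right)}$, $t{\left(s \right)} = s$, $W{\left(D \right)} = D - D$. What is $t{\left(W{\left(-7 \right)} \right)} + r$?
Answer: $\frac{1}{372} \approx 0.0026882$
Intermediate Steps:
$W{\left(D \right)} = 0$
$r = \frac{1}{372}$ ($r = \frac{1}{-350 + \left(1516 - 794\right)} = \frac{1}{-350 + 722} = \frac{1}{372} \approx 0.0026882$)
$t{\left(W{\left(-7 \right)} \right)} + r = 0 + \frac{1}{372} = \frac{1}{372}$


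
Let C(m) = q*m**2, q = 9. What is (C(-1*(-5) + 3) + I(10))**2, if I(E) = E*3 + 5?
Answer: 373321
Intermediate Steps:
I(E) = 5 + 3*E (I(E) = 3*E + 5 = 5 + 3*E)
C(m) = 9*m**2
(C(-1*(-5) + 3) + I(10))**2 = (9*(-1*(-5) + 3)**2 + (5 + 3*10))**2 = (9*(5 + 3)**2 + (5 + 30))**2 = (9*8**2 + 35)**2 = (9*64 + 35)**2 = (576 + 35)**2 = 611**2 = 373321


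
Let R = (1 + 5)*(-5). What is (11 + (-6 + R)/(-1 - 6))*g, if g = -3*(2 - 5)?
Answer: 1017/7 ≈ 145.29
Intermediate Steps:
R = -30 (R = 6*(-5) = -30)
g = 9 (g = -3*(-3) = 9)
(11 + (-6 + R)/(-1 - 6))*g = (11 + (-6 - 30)/(-1 - 6))*9 = (11 - 36/(-7))*9 = (11 - 36*(-⅐))*9 = (11 + 36/7)*9 = (113/7)*9 = 1017/7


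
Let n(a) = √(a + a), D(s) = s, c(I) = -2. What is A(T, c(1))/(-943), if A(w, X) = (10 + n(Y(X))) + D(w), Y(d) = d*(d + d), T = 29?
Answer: -43/943 ≈ -0.045599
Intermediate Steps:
Y(d) = 2*d² (Y(d) = d*(2*d) = 2*d²)
n(a) = √2*√a (n(a) = √(2*a) = √2*√a)
A(w, X) = 10 + w + 2*√(X²) (A(w, X) = (10 + √2*√(2*X²)) + w = (10 + √2*(√2*√(X²))) + w = (10 + 2*√(X²)) + w = 10 + w + 2*√(X²))
A(T, c(1))/(-943) = (10 + 29 + 2*√((-2)²))/(-943) = (10 + 29 + 2*√4)*(-1/943) = (10 + 29 + 2*2)*(-1/943) = (10 + 29 + 4)*(-1/943) = 43*(-1/943) = -43/943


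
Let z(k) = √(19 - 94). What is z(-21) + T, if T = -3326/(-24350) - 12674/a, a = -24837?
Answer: 401663/620925 + 5*I*√3 ≈ 0.64688 + 8.6602*I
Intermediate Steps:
z(k) = 5*I*√3 (z(k) = √(-75) = 5*I*√3)
T = 401663/620925 (T = -3326/(-24350) - 12674/(-24837) = -3326*(-1/24350) - 12674*(-1/24837) = 1663/12175 + 12674/24837 = 401663/620925 ≈ 0.64688)
z(-21) + T = 5*I*√3 + 401663/620925 = 401663/620925 + 5*I*√3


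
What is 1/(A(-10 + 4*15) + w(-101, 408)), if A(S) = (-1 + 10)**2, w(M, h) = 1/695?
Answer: 695/56296 ≈ 0.012345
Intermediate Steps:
w(M, h) = 1/695
A(S) = 81 (A(S) = 9**2 = 81)
1/(A(-10 + 4*15) + w(-101, 408)) = 1/(81 + 1/695) = 1/(56296/695) = 695/56296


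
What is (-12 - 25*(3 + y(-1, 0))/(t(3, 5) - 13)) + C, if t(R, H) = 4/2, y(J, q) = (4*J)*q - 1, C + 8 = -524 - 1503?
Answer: -22467/11 ≈ -2042.5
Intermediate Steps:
C = -2035 (C = -8 + (-524 - 1503) = -8 - 2027 = -2035)
y(J, q) = -1 + 4*J*q (y(J, q) = 4*J*q - 1 = -1 + 4*J*q)
t(R, H) = 2 (t(R, H) = 4*(½) = 2)
(-12 - 25*(3 + y(-1, 0))/(t(3, 5) - 13)) + C = (-12 - 25*(3 + (-1 + 4*(-1)*0))/(2 - 13)) - 2035 = (-12 - 25*(3 + (-1 + 0))/(-11)) - 2035 = (-12 - 25*(3 - 1)*(-1)/11) - 2035 = (-12 - 50*(-1)/11) - 2035 = (-12 - 25*(-2/11)) - 2035 = (-12 + 50/11) - 2035 = -82/11 - 2035 = -22467/11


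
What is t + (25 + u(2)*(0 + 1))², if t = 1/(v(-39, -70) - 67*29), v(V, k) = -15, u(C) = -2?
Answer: 1035781/1958 ≈ 529.00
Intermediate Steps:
t = -1/1958 (t = 1/(-15 - 67*29) = 1/(-15 - 1943) = 1/(-1958) = -1/1958 ≈ -0.00051073)
t + (25 + u(2)*(0 + 1))² = -1/1958 + (25 - 2*(0 + 1))² = -1/1958 + (25 - 2*1)² = -1/1958 + (25 - 2)² = -1/1958 + 23² = -1/1958 + 529 = 1035781/1958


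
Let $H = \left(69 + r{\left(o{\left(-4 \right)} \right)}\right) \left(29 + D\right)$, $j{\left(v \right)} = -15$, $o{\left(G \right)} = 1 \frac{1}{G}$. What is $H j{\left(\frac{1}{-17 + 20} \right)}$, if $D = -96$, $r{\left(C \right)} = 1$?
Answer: $70350$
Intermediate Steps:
$o{\left(G \right)} = \frac{1}{G}$
$H = -4690$ ($H = \left(69 + 1\right) \left(29 - 96\right) = 70 \left(-67\right) = -4690$)
$H j{\left(\frac{1}{-17 + 20} \right)} = \left(-4690\right) \left(-15\right) = 70350$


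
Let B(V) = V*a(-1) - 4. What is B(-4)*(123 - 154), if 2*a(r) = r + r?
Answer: 0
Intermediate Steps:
a(r) = r (a(r) = (r + r)/2 = (2*r)/2 = r)
B(V) = -4 - V (B(V) = V*(-1) - 4 = -V - 4 = -4 - V)
B(-4)*(123 - 154) = (-4 - 1*(-4))*(123 - 154) = (-4 + 4)*(-31) = 0*(-31) = 0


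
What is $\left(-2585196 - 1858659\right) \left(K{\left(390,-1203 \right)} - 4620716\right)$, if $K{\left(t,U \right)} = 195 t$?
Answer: $20195836727430$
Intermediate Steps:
$\left(-2585196 - 1858659\right) \left(K{\left(390,-1203 \right)} - 4620716\right) = \left(-2585196 - 1858659\right) \left(195 \cdot 390 - 4620716\right) = - 4443855 \left(76050 - 4620716\right) = \left(-4443855\right) \left(-4544666\right) = 20195836727430$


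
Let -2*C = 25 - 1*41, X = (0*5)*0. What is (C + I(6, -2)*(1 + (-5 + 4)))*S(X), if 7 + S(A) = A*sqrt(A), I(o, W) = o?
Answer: -56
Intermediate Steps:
X = 0 (X = 0*0 = 0)
S(A) = -7 + A**(3/2) (S(A) = -7 + A*sqrt(A) = -7 + A**(3/2))
C = 8 (C = -(25 - 1*41)/2 = -(25 - 41)/2 = -1/2*(-16) = 8)
(C + I(6, -2)*(1 + (-5 + 4)))*S(X) = (8 + 6*(1 + (-5 + 4)))*(-7 + 0**(3/2)) = (8 + 6*(1 - 1))*(-7 + 0) = (8 + 6*0)*(-7) = (8 + 0)*(-7) = 8*(-7) = -56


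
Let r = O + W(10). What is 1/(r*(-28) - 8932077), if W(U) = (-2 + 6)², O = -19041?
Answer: -1/8399377 ≈ -1.1906e-7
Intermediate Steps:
W(U) = 16 (W(U) = 4² = 16)
r = -19025 (r = -19041 + 16 = -19025)
1/(r*(-28) - 8932077) = 1/(-19025*(-28) - 8932077) = 1/(532700 - 8932077) = 1/(-8399377) = -1/8399377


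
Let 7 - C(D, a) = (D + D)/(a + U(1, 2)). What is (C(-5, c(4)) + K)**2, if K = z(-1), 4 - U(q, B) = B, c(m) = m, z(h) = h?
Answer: 529/9 ≈ 58.778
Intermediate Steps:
U(q, B) = 4 - B
K = -1
C(D, a) = 7 - 2*D/(2 + a) (C(D, a) = 7 - (D + D)/(a + (4 - 1*2)) = 7 - 2*D/(a + (4 - 2)) = 7 - 2*D/(a + 2) = 7 - 2*D/(2 + a))
(C(-5, c(4)) + K)**2 = ((14 - 2*(-5) + 7*4)/(2 + 4) - 1)**2 = ((14 + 10 + 28)/6 - 1)**2 = ((1/6)*52 - 1)**2 = (26/3 - 1)**2 = (23/3)**2 = 529/9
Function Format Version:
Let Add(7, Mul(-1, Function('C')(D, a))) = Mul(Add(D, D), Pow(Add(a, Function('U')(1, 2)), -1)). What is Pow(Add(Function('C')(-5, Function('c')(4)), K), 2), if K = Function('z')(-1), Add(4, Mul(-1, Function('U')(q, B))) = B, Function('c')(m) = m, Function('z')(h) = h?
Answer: Rational(529, 9) ≈ 58.778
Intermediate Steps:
Function('U')(q, B) = Add(4, Mul(-1, B))
K = -1
Function('C')(D, a) = Add(7, Mul(-2, D, Pow(Add(2, a), -1))) (Function('C')(D, a) = Add(7, Mul(-1, Mul(Add(D, D), Pow(Add(a, Add(4, Mul(-1, 2))), -1)))) = Add(7, Mul(-1, Mul(Mul(2, D), Pow(Add(a, Add(4, -2)), -1)))) = Add(7, Mul(-1, Mul(Mul(2, D), Pow(Add(a, 2), -1)))) = Add(7, Mul(-1, Mul(Mul(2, D), Pow(Add(2, a), -1)))) = Add(7, Mul(-1, Mul(2, D, Pow(Add(2, a), -1)))) = Add(7, Mul(-2, D, Pow(Add(2, a), -1))))
Pow(Add(Function('C')(-5, Function('c')(4)), K), 2) = Pow(Add(Mul(Pow(Add(2, 4), -1), Add(14, Mul(-2, -5), Mul(7, 4))), -1), 2) = Pow(Add(Mul(Pow(6, -1), Add(14, 10, 28)), -1), 2) = Pow(Add(Mul(Rational(1, 6), 52), -1), 2) = Pow(Add(Rational(26, 3), -1), 2) = Pow(Rational(23, 3), 2) = Rational(529, 9)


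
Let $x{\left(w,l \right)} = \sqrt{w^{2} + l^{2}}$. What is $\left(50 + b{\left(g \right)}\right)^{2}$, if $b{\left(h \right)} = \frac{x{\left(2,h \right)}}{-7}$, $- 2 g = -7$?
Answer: $\frac{\left(700 - \sqrt{65}\right)^{2}}{196} \approx 2442.7$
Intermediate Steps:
$g = \frac{7}{2}$ ($g = \left(- \frac{1}{2}\right) \left(-7\right) = \frac{7}{2} \approx 3.5$)
$x{\left(w,l \right)} = \sqrt{l^{2} + w^{2}}$
$b{\left(h \right)} = - \frac{\sqrt{4 + h^{2}}}{7}$ ($b{\left(h \right)} = \frac{\sqrt{h^{2} + 2^{2}}}{-7} = \sqrt{h^{2} + 4} \left(- \frac{1}{7}\right) = \sqrt{4 + h^{2}} \left(- \frac{1}{7}\right) = - \frac{\sqrt{4 + h^{2}}}{7}$)
$\left(50 + b{\left(g \right)}\right)^{2} = \left(50 - \frac{\sqrt{4 + \left(\frac{7}{2}\right)^{2}}}{7}\right)^{2} = \left(50 - \frac{\sqrt{4 + \frac{49}{4}}}{7}\right)^{2} = \left(50 - \frac{\sqrt{\frac{65}{4}}}{7}\right)^{2} = \left(50 - \frac{\frac{1}{2} \sqrt{65}}{7}\right)^{2} = \left(50 - \frac{\sqrt{65}}{14}\right)^{2}$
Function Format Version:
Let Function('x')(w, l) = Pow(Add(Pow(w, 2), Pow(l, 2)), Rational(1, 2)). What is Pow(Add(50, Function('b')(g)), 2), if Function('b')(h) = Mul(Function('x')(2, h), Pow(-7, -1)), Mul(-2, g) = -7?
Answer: Mul(Rational(1, 196), Pow(Add(700, Mul(-1, Pow(65, Rational(1, 2)))), 2)) ≈ 2442.7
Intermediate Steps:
g = Rational(7, 2) (g = Mul(Rational(-1, 2), -7) = Rational(7, 2) ≈ 3.5000)
Function('x')(w, l) = Pow(Add(Pow(l, 2), Pow(w, 2)), Rational(1, 2))
Function('b')(h) = Mul(Rational(-1, 7), Pow(Add(4, Pow(h, 2)), Rational(1, 2))) (Function('b')(h) = Mul(Pow(Add(Pow(h, 2), Pow(2, 2)), Rational(1, 2)), Pow(-7, -1)) = Mul(Pow(Add(Pow(h, 2), 4), Rational(1, 2)), Rational(-1, 7)) = Mul(Pow(Add(4, Pow(h, 2)), Rational(1, 2)), Rational(-1, 7)) = Mul(Rational(-1, 7), Pow(Add(4, Pow(h, 2)), Rational(1, 2))))
Pow(Add(50, Function('b')(g)), 2) = Pow(Add(50, Mul(Rational(-1, 7), Pow(Add(4, Pow(Rational(7, 2), 2)), Rational(1, 2)))), 2) = Pow(Add(50, Mul(Rational(-1, 7), Pow(Add(4, Rational(49, 4)), Rational(1, 2)))), 2) = Pow(Add(50, Mul(Rational(-1, 7), Pow(Rational(65, 4), Rational(1, 2)))), 2) = Pow(Add(50, Mul(Rational(-1, 7), Mul(Rational(1, 2), Pow(65, Rational(1, 2))))), 2) = Pow(Add(50, Mul(Rational(-1, 14), Pow(65, Rational(1, 2)))), 2)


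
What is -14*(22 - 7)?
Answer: -210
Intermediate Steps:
-14*(22 - 7) = -14*15 = -210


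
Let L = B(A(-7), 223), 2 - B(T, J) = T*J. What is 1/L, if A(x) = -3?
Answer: 1/671 ≈ 0.0014903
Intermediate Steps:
B(T, J) = 2 - J*T (B(T, J) = 2 - T*J = 2 - J*T)
L = 671 (L = 2 - 1*223*(-3) = 2 + 669 = 671)
1/L = 1/671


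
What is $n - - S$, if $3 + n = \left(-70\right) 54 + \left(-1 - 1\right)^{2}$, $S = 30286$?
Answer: $26507$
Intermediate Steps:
$n = -3779$ ($n = -3 + \left(\left(-70\right) 54 + \left(-1 - 1\right)^{2}\right) = -3 - \left(3780 - \left(-2\right)^{2}\right) = -3 + \left(-3780 + 4\right) = -3 - 3776 = -3779$)
$n - - S = -3779 - \left(-1\right) 30286 = -3779 - -30286 = -3779 + 30286 = 26507$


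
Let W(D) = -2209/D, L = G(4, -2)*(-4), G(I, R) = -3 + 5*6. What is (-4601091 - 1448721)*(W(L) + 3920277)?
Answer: -213453563210875/9 ≈ -2.3717e+13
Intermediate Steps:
G(I, R) = 27 (G(I, R) = -3 + 30 = 27)
L = -108 (L = 27*(-4) = -108)
(-4601091 - 1448721)*(W(L) + 3920277) = (-4601091 - 1448721)*(-2209/(-108) + 3920277) = -6049812*(-2209*(-1/108) + 3920277) = -6049812*(2209/108 + 3920277) = -6049812*423392125/108 = -213453563210875/9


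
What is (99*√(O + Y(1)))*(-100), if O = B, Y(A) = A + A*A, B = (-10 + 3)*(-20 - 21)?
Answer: -168300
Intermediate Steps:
B = 287 (B = -7*(-41) = 287)
Y(A) = A + A²
O = 287
(99*√(O + Y(1)))*(-100) = (99*√(287 + 1*(1 + 1)))*(-100) = (99*√(287 + 1*2))*(-100) = (99*√(287 + 2))*(-100) = (99*√289)*(-100) = (99*17)*(-100) = 1683*(-100) = -168300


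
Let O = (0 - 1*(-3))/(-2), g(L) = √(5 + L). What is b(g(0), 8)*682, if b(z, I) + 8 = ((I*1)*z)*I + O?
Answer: -6479 + 43648*√5 ≈ 91121.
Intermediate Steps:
O = -3/2 (O = (0 + 3)*(-½) = 3*(-½) = -3/2 ≈ -1.5000)
b(z, I) = -19/2 + z*I² (b(z, I) = -8 + (((I*1)*z)*I - 3/2) = -8 + ((I*z)*I - 3/2) = -8 + (z*I² - 3/2) = -8 + (-3/2 + z*I²) = -19/2 + z*I²)
b(g(0), 8)*682 = (-19/2 + √(5 + 0)*8²)*682 = (-19/2 + √5*64)*682 = (-19/2 + 64*√5)*682 = -6479 + 43648*√5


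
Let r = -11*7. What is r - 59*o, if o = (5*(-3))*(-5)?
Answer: -4502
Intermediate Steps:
r = -77
o = 75 (o = -15*(-5) = 75)
r - 59*o = -77 - 59*75 = -77 - 4425 = -4502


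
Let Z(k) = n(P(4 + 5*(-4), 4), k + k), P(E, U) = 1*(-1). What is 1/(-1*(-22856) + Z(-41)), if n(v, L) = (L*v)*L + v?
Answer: 1/16131 ≈ 6.1992e-5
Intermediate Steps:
P(E, U) = -1
n(v, L) = v + v*L² (n(v, L) = v*L² + v = v + v*L²)
Z(k) = -1 - 4*k² (Z(k) = -(1 + (k + k)²) = -(1 + (2*k)²) = -(1 + 4*k²) = -1 - 4*k²)
1/(-1*(-22856) + Z(-41)) = 1/(-1*(-22856) + (-1 - 4*(-41)²)) = 1/(22856 + (-1 - 4*1681)) = 1/(22856 + (-1 - 6724)) = 1/(22856 - 6725) = 1/16131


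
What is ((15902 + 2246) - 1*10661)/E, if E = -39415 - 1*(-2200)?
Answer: -7487/37215 ≈ -0.20118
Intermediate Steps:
E = -37215 (E = -39415 + 2200 = -37215)
((15902 + 2246) - 1*10661)/E = ((15902 + 2246) - 1*10661)/(-37215) = (18148 - 10661)*(-1/37215) = 7487*(-1/37215) = -7487/37215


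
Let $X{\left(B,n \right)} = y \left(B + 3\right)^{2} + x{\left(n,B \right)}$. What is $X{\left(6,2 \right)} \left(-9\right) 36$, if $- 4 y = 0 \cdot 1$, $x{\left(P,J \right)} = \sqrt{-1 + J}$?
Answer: $- 324 \sqrt{5} \approx -724.49$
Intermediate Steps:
$y = 0$ ($y = - \frac{0 \cdot 1}{4} = \left(- \frac{1}{4}\right) 0 = 0$)
$X{\left(B,n \right)} = \sqrt{-1 + B}$ ($X{\left(B,n \right)} = 0 \left(B + 3\right)^{2} + \sqrt{-1 + B} = 0 \left(3 + B\right)^{2} + \sqrt{-1 + B} = 0 + \sqrt{-1 + B} = \sqrt{-1 + B}$)
$X{\left(6,2 \right)} \left(-9\right) 36 = \sqrt{-1 + 6} \left(-9\right) 36 = \sqrt{5} \left(-9\right) 36 = - 9 \sqrt{5} \cdot 36 = - 324 \sqrt{5}$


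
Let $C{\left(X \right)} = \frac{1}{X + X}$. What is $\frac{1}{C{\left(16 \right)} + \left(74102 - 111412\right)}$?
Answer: $- \frac{32}{1193919} \approx -2.6802 \cdot 10^{-5}$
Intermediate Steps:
$C{\left(X \right)} = \frac{1}{2 X}$
$\frac{1}{C{\left(16 \right)} + \left(74102 - 111412\right)} = \frac{1}{\frac{1}{2 \cdot 16} + \left(74102 - 111412\right)} = \frac{1}{\frac{1}{2} \cdot \frac{1}{16} - 37310} = \frac{1}{\frac{1}{32} - 37310} = \frac{1}{- \frac{1193919}{32}} = - \frac{32}{1193919}$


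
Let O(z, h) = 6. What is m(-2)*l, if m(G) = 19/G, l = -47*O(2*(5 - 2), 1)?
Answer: 2679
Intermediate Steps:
l = -282 (l = -47*6 = -282)
m(-2)*l = (19/(-2))*(-282) = (19*(-½))*(-282) = -19/2*(-282) = 2679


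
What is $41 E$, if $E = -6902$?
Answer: $-282982$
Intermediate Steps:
$41 E = 41 \left(-6902\right) = -282982$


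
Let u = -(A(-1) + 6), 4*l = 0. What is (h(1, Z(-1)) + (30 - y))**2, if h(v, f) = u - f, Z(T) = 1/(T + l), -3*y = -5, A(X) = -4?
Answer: 6724/9 ≈ 747.11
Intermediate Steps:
l = 0 (l = (1/4)*0 = 0)
y = 5/3 (y = -1/3*(-5) = 5/3 ≈ 1.6667)
u = -2 (u = -(-4 + 6) = -1*2 = -2)
Z(T) = 1/T (Z(T) = 1/(T + 0) = 1/T)
h(v, f) = -2 - f
(h(1, Z(-1)) + (30 - y))**2 = ((-2 - 1/(-1)) + (30 - 1*5/3))**2 = ((-2 - 1*(-1)) + (30 - 5/3))**2 = ((-2 + 1) + 85/3)**2 = (-1 + 85/3)**2 = (82/3)**2 = 6724/9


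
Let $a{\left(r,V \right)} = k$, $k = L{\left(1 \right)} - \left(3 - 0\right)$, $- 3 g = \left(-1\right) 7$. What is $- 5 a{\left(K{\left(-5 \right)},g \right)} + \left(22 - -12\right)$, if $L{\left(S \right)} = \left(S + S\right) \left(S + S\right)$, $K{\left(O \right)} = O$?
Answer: $29$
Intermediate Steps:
$L{\left(S \right)} = 4 S^{2}$ ($L{\left(S \right)} = 2 S 2 S = 4 S^{2}$)
$g = \frac{7}{3}$ ($g = - \frac{\left(-1\right) 7}{3} = \left(- \frac{1}{3}\right) \left(-7\right) = \frac{7}{3} \approx 2.3333$)
$k = 1$ ($k = 4 \cdot 1^{2} - \left(3 - 0\right) = 4 \cdot 1 - \left(3 + 0\right) = 4 - 3 = 1$)
$a{\left(r,V \right)} = 1$
$- 5 a{\left(K{\left(-5 \right)},g \right)} + \left(22 - -12\right) = \left(-5\right) 1 + \left(22 - -12\right) = -5 + \left(22 + 12\right) = -5 + 34 = 29$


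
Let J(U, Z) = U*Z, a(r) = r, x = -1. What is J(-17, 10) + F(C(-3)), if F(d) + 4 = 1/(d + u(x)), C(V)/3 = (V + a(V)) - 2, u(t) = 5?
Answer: -3307/19 ≈ -174.05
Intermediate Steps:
C(V) = -6 + 6*V (C(V) = 3*((V + V) - 2) = 3*(2*V - 2) = 3*(-2 + 2*V) = -6 + 6*V)
F(d) = -4 + 1/(5 + d) (F(d) = -4 + 1/(d + 5) = -4 + 1/(5 + d))
J(-17, 10) + F(C(-3)) = -17*10 + (-19 - 4*(-6 + 6*(-3)))/(5 + (-6 + 6*(-3))) = -170 + (-19 - 4*(-6 - 18))/(5 + (-6 - 18)) = -170 + (-19 - 4*(-24))/(5 - 24) = -170 + (-19 + 96)/(-19) = -170 - 1/19*77 = -170 - 77/19 = -3307/19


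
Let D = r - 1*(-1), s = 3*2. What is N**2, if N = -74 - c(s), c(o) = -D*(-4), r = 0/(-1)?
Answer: 6084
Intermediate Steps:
r = 0 (r = 0*(-1) = 0)
s = 6
D = 1 (D = 0 - 1*(-1) = 0 + 1 = 1)
c(o) = 4 (c(o) = -1*1*(-4) = -1*(-4) = 4)
N = -78 (N = -74 - 1*4 = -74 - 4 = -78)
N**2 = (-78)**2 = 6084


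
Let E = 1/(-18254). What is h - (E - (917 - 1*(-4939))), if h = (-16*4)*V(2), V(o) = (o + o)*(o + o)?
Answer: 88203329/18254 ≈ 4832.0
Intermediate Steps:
V(o) = 4*o² (V(o) = (2*o)*(2*o) = 4*o²)
E = -1/18254 ≈ -5.4782e-5
h = -1024 (h = (-16*4)*(4*2²) = -256*4 = -64*16 = -1024)
h - (E - (917 - 1*(-4939))) = -1024 - (-1/18254 - (917 - 1*(-4939))) = -1024 - (-1/18254 - (917 + 4939)) = -1024 - (-1/18254 - 1*5856) = -1024 - (-1/18254 - 5856) = -1024 - 1*(-106895425/18254) = -1024 + 106895425/18254 = 88203329/18254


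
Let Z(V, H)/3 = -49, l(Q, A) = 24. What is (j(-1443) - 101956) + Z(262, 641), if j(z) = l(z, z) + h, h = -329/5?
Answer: -510724/5 ≈ -1.0214e+5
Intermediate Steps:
Z(V, H) = -147 (Z(V, H) = 3*(-49) = -147)
h = -329/5 ≈ -65.800
j(z) = -209/5 (j(z) = 24 - 329/5 = -209/5)
(j(-1443) - 101956) + Z(262, 641) = (-209/5 - 101956) - 147 = -509989/5 - 147 = -510724/5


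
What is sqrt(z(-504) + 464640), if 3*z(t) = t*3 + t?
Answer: 36*sqrt(358) ≈ 681.15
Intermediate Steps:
z(t) = 4*t/3 (z(t) = (t*3 + t)/3 = (3*t + t)/3 = (4*t)/3 = 4*t/3)
sqrt(z(-504) + 464640) = sqrt((4/3)*(-504) + 464640) = sqrt(-672 + 464640) = sqrt(463968) = 36*sqrt(358)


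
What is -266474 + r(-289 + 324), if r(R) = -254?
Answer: -266728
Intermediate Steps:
-266474 + r(-289 + 324) = -266474 - 254 = -266728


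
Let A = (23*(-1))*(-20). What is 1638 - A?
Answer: 1178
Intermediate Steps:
A = 460 (A = -23*(-20) = 460)
1638 - A = 1638 - 1*460 = 1638 - 460 = 1178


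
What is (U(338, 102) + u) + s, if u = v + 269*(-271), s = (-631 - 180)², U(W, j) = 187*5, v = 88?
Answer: 585845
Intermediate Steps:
U(W, j) = 935
s = 657721 (s = (-811)² = 657721)
u = -72811 (u = 88 + 269*(-271) = 88 - 72899 = -72811)
(U(338, 102) + u) + s = (935 - 72811) + 657721 = -71876 + 657721 = 585845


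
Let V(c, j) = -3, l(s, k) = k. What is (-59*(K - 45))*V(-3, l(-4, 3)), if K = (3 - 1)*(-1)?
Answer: -8319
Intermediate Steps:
K = -2 (K = 2*(-1) = -2)
(-59*(K - 45))*V(-3, l(-4, 3)) = -59*(-2 - 45)*(-3) = -59*(-47)*(-3) = 2773*(-3) = -8319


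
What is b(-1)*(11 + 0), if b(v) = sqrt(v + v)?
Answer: 11*I*sqrt(2) ≈ 15.556*I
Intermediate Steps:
b(v) = sqrt(2)*sqrt(v) (b(v) = sqrt(2*v) = sqrt(2)*sqrt(v))
b(-1)*(11 + 0) = (sqrt(2)*sqrt(-1))*(11 + 0) = (sqrt(2)*I)*11 = (I*sqrt(2))*11 = 11*I*sqrt(2)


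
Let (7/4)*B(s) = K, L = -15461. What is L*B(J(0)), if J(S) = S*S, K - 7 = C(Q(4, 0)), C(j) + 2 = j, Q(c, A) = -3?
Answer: -123688/7 ≈ -17670.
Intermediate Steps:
C(j) = -2 + j
K = 2 (K = 7 + (-2 - 3) = 7 - 5 = 2)
J(S) = S**2
B(s) = 8/7 (B(s) = (4/7)*2 = 8/7)
L*B(J(0)) = -15461*8/7 = -123688/7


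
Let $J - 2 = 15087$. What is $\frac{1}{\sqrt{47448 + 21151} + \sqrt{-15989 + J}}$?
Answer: $\frac{1}{\sqrt{68599} + 30 i} \approx 0.0037686 - 0.00043166 i$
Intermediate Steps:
$J = 15089$ ($J = 2 + 15087 = 15089$)
$\frac{1}{\sqrt{47448 + 21151} + \sqrt{-15989 + J}} = \frac{1}{\sqrt{47448 + 21151} + \sqrt{-15989 + 15089}} = \frac{1}{\sqrt{68599} + \sqrt{-900}} = \frac{1}{\sqrt{68599} + 30 i}$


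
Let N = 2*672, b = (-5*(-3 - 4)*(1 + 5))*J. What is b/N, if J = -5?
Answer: -25/32 ≈ -0.78125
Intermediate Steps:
b = -1050 (b = -5*(-3 - 4)*(1 + 5)*(-5) = -(-35)*6*(-5) = -5*(-42)*(-5) = 210*(-5) = -1050)
N = 1344
b/N = -1050/1344 = -1050*1/1344 = -25/32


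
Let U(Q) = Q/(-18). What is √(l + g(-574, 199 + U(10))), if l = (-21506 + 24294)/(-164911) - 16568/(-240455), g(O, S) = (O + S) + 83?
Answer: I*√4139429961479414798325965/118961023515 ≈ 17.103*I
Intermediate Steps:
U(Q) = -Q/18 (U(Q) = Q*(-1/18) = -Q/18)
g(O, S) = 83 + O + S
l = 2061856908/39653674505 (l = 2788*(-1/164911) - 16568*(-1/240455) = -2788/164911 + 16568/240455 = 2061856908/39653674505 ≈ 0.051997)
√(l + g(-574, 199 + U(10))) = √(2061856908/39653674505 + (83 - 574 + (199 - 1/18*10))) = √(2061856908/39653674505 + (83 - 574 + (199 - 5/9))) = √(2061856908/39653674505 + (83 - 574 + 1786/9)) = √(2061856908/39653674505 - 2633/9) = √(-104389568259493/356883070545) = I*√4139429961479414798325965/118961023515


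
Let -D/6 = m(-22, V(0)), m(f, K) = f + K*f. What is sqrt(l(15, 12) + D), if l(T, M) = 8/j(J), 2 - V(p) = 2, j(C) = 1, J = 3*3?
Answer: 2*sqrt(35) ≈ 11.832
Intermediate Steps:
J = 9
V(p) = 0 (V(p) = 2 - 1*2 = 2 - 2 = 0)
l(T, M) = 8 (l(T, M) = 8/1 = 8*1 = 8)
D = 132 (D = -(-132)*(1 + 0) = -(-132) = -6*(-22) = 132)
sqrt(l(15, 12) + D) = sqrt(8 + 132) = sqrt(140) = 2*sqrt(35)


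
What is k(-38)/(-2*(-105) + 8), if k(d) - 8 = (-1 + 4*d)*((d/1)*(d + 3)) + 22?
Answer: -101730/109 ≈ -933.30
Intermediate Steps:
k(d) = 30 + d*(-1 + 4*d)*(3 + d) (k(d) = 8 + ((-1 + 4*d)*((d/1)*(d + 3)) + 22) = 8 + ((-1 + 4*d)*((d*1)*(3 + d)) + 22) = 8 + ((-1 + 4*d)*(d*(3 + d)) + 22) = 8 + (d*(-1 + 4*d)*(3 + d) + 22) = 8 + (22 + d*(-1 + 4*d)*(3 + d)) = 30 + d*(-1 + 4*d)*(3 + d))
k(-38)/(-2*(-105) + 8) = (30 - 3*(-38) + 4*(-38)³ + 11*(-38)²)/(-2*(-105) + 8) = (30 + 114 + 4*(-54872) + 11*1444)/(210 + 8) = (30 + 114 - 219488 + 15884)/218 = -203460*1/218 = -101730/109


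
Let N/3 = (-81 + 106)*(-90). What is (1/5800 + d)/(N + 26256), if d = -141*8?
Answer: -6542399/113134800 ≈ -0.057828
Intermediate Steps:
d = -1128
N = -6750 (N = 3*((-81 + 106)*(-90)) = 3*(25*(-90)) = 3*(-2250) = -6750)
(1/5800 + d)/(N + 26256) = (1/5800 - 1128)/(-6750 + 26256) = (1/5800 - 1128)/19506 = -6542399/5800*1/19506 = -6542399/113134800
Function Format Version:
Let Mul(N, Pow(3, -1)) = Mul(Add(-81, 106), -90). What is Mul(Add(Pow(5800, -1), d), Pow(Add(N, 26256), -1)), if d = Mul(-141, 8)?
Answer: Rational(-6542399, 113134800) ≈ -0.057828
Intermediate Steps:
d = -1128
N = -6750 (N = Mul(3, Mul(Add(-81, 106), -90)) = Mul(3, Mul(25, -90)) = Mul(3, -2250) = -6750)
Mul(Add(Pow(5800, -1), d), Pow(Add(N, 26256), -1)) = Mul(Add(Pow(5800, -1), -1128), Pow(Add(-6750, 26256), -1)) = Mul(Add(Rational(1, 5800), -1128), Pow(19506, -1)) = Mul(Rational(-6542399, 5800), Rational(1, 19506)) = Rational(-6542399, 113134800)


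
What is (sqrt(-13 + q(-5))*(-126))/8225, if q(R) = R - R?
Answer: -18*I*sqrt(13)/1175 ≈ -0.055234*I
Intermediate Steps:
q(R) = 0
(sqrt(-13 + q(-5))*(-126))/8225 = (sqrt(-13 + 0)*(-126))/8225 = (sqrt(-13)*(-126))*(1/8225) = ((I*sqrt(13))*(-126))*(1/8225) = -126*I*sqrt(13)*(1/8225) = -18*I*sqrt(13)/1175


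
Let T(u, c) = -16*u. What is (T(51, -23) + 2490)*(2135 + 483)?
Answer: 4382532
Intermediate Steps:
(T(51, -23) + 2490)*(2135 + 483) = (-16*51 + 2490)*(2135 + 483) = (-816 + 2490)*2618 = 1674*2618 = 4382532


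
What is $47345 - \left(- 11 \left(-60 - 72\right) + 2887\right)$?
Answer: $43006$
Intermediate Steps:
$47345 - \left(- 11 \left(-60 - 72\right) + 2887\right) = 47345 - \left(\left(-11\right) \left(-132\right) + 2887\right) = 47345 - \left(1452 + 2887\right) = 47345 - 4339 = 43006$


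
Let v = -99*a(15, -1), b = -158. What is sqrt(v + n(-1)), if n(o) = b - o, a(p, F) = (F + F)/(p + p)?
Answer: 4*I*sqrt(235)/5 ≈ 12.264*I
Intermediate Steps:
a(p, F) = F/p (a(p, F) = (2*F)/((2*p)) = (2*F)*(1/(2*p)) = F/p)
v = 33/5 (v = -(-99)/15 = -99*(-1/15) = 33/5 ≈ 6.6000)
n(o) = -158 - o
sqrt(v + n(-1)) = sqrt(33/5 + (-158 - 1*(-1))) = sqrt(33/5 + (-158 + 1)) = sqrt(33/5 - 157) = sqrt(-752/5) = 4*I*sqrt(235)/5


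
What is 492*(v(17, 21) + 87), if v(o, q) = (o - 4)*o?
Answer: 151536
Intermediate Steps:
v(o, q) = o*(-4 + o) (v(o, q) = (-4 + o)*o = o*(-4 + o))
492*(v(17, 21) + 87) = 492*(17*(-4 + 17) + 87) = 492*(17*13 + 87) = 492*(221 + 87) = 492*308 = 151536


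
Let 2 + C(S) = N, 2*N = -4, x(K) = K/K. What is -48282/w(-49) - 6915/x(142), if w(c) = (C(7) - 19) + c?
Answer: -74933/12 ≈ -6244.4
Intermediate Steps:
x(K) = 1
N = -2 (N = (½)*(-4) = -2)
C(S) = -4 (C(S) = -2 - 2 = -4)
w(c) = -23 + c (w(c) = (-4 - 19) + c = -23 + c)
-48282/w(-49) - 6915/x(142) = -48282/(-23 - 49) - 6915/1 = -48282/(-72) - 6915*1 = -48282*(-1/72) - 6915 = 8047/12 - 6915 = -74933/12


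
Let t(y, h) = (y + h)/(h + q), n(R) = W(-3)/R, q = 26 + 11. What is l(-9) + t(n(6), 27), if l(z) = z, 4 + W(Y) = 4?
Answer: -549/64 ≈ -8.5781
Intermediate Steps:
W(Y) = 0 (W(Y) = -4 + 4 = 0)
q = 37
n(R) = 0 (n(R) = 0/R = 0)
t(y, h) = (h + y)/(37 + h) (t(y, h) = (y + h)/(h + 37) = (h + y)/(37 + h))
l(-9) + t(n(6), 27) = -9 + (27 + 0)/(37 + 27) = -9 + 27/64 = -549/64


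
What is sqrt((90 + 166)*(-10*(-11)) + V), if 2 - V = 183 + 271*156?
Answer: 29*I*sqrt(17) ≈ 119.57*I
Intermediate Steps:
V = -42457 (V = 2 - (183 + 271*156) = 2 - (183 + 42276) = 2 - 1*42459 = 2 - 42459 = -42457)
sqrt((90 + 166)*(-10*(-11)) + V) = sqrt((90 + 166)*(-10*(-11)) - 42457) = sqrt(256*110 - 42457) = sqrt(28160 - 42457) = sqrt(-14297) = 29*I*sqrt(17)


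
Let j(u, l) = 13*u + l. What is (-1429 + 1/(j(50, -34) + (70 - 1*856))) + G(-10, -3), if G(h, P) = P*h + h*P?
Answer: -232731/170 ≈ -1369.0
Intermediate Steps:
j(u, l) = l + 13*u
G(h, P) = 2*P*h (G(h, P) = P*h + P*h = 2*P*h)
(-1429 + 1/(j(50, -34) + (70 - 1*856))) + G(-10, -3) = (-1429 + 1/((-34 + 13*50) + (70 - 1*856))) + 2*(-3)*(-10) = (-1429 + 1/((-34 + 650) + (70 - 856))) + 60 = (-1429 + 1/(616 - 786)) + 60 = (-1429 + 1/(-170)) + 60 = (-1429 - 1/170) + 60 = -242931/170 + 60 = -232731/170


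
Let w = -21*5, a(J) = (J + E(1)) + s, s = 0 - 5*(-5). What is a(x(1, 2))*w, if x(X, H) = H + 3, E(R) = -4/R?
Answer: -2730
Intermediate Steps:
x(X, H) = 3 + H
s = 25 (s = 0 + 25 = 25)
a(J) = 21 + J (a(J) = (J - 4/1) + 25 = (J - 4*1) + 25 = (J - 4) + 25 = (-4 + J) + 25 = 21 + J)
w = -105
a(x(1, 2))*w = (21 + (3 + 2))*(-105) = (21 + 5)*(-105) = 26*(-105) = -2730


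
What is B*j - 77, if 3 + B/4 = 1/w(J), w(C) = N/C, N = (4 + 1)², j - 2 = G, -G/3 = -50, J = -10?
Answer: -10721/5 ≈ -2144.2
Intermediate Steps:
G = 150 (G = -3*(-50) = 150)
j = 152 (j = 2 + 150 = 152)
N = 25 (N = 5² = 25)
w(C) = 25/C
B = -68/5 (B = -12 + 4/((25/(-10))) = -12 + 4/((25*(-⅒))) = -12 + 4/(-5/2) = -12 + 4*(-⅖) = -12 - 8/5 = -68/5 ≈ -13.600)
B*j - 77 = -68/5*152 - 77 = -10336/5 - 77 = -10721/5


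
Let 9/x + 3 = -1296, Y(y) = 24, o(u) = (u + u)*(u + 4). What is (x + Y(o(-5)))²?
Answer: 107931321/187489 ≈ 575.67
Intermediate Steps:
o(u) = 2*u*(4 + u) (o(u) = (2*u)*(4 + u) = 2*u*(4 + u))
x = -3/433 (x = 9/(-3 - 1296) = 9/(-1299) = 9*(-1/1299) = -3/433 ≈ -0.0069284)
(x + Y(o(-5)))² = (-3/433 + 24)² = (10389/433)² = 107931321/187489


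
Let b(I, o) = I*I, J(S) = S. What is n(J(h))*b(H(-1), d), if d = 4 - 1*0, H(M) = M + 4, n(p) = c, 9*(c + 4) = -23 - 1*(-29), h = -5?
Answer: -30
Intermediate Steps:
c = -10/3 (c = -4 + (-23 - 1*(-29))/9 = -4 + (-23 + 29)/9 = -4 + (1/9)*6 = -4 + 2/3 = -10/3 ≈ -3.3333)
n(p) = -10/3
H(M) = 4 + M
d = 4 (d = 4 + 0 = 4)
b(I, o) = I**2
n(J(h))*b(H(-1), d) = -10*(4 - 1)**2/3 = -10/3*3**2 = -10/3*9 = -30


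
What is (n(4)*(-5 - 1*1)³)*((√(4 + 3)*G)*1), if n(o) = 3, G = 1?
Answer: -648*√7 ≈ -1714.4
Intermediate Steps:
(n(4)*(-5 - 1*1)³)*((√(4 + 3)*G)*1) = (3*(-5 - 1*1)³)*((√(4 + 3)*1)*1) = (3*(-5 - 1)³)*((√7*1)*1) = (3*(-6)³)*(√7*1) = (3*(-216))*√7 = -648*√7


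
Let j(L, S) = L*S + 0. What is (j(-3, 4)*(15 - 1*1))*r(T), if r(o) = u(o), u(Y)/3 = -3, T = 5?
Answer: 1512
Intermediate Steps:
j(L, S) = L*S
u(Y) = -9 (u(Y) = 3*(-3) = -9)
r(o) = -9
(j(-3, 4)*(15 - 1*1))*r(T) = ((-3*4)*(15 - 1*1))*(-9) = -12*(15 - 1)*(-9) = -12*14*(-9) = -168*(-9) = 1512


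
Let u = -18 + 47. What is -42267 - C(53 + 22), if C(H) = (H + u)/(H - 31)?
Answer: -464963/11 ≈ -42269.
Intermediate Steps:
u = 29
C(H) = (29 + H)/(-31 + H) (C(H) = (H + 29)/(H - 31) = (29 + H)/(-31 + H))
-42267 - C(53 + 22) = -42267 - (29 + (53 + 22))/(-31 + (53 + 22)) = -42267 - (29 + 75)/(-31 + 75) = -42267 - 104/44 = -42267 - 1*26/11 = -42267 - 26/11 = -464963/11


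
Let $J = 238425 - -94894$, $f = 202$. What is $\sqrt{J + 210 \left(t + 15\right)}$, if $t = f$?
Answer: $\sqrt{378889} \approx 615.54$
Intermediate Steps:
$t = 202$
$J = 333319$ ($J = 238425 + 94894 = 333319$)
$\sqrt{J + 210 \left(t + 15\right)} = \sqrt{333319 + 210 \left(202 + 15\right)} = \sqrt{333319 + 210 \cdot 217} = \sqrt{333319 + 45570} = \sqrt{378889}$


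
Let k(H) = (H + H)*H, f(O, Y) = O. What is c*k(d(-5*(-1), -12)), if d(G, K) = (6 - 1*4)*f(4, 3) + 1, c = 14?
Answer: 2268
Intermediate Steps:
d(G, K) = 9 (d(G, K) = (6 - 1*4)*4 + 1 = (6 - 4)*4 + 1 = 2*4 + 1 = 8 + 1 = 9)
k(H) = 2*H² (k(H) = (2*H)*H = 2*H²)
c*k(d(-5*(-1), -12)) = 14*(2*9²) = 14*(2*81) = 14*162 = 2268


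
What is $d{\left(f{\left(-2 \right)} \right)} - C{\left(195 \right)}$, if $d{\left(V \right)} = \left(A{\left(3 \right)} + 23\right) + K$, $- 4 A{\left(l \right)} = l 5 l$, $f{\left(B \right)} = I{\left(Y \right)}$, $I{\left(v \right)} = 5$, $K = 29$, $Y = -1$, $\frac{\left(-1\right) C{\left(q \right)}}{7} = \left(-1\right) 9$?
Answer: $- \frac{89}{4} \approx -22.25$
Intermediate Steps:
$C{\left(q \right)} = 63$ ($C{\left(q \right)} = - 7 \left(\left(-1\right) 9\right) = \left(-7\right) \left(-9\right) = 63$)
$f{\left(B \right)} = 5$
$A{\left(l \right)} = - \frac{5 l^{2}}{4}$ ($A{\left(l \right)} = - \frac{l 5 l}{4} = - \frac{5 l l}{4} = - \frac{5 l^{2}}{4}$)
$d{\left(V \right)} = \frac{163}{4}$ ($d{\left(V \right)} = \left(- \frac{5 \cdot 3^{2}}{4} + 23\right) + 29 = \left(\left(- \frac{5}{4}\right) 9 + 23\right) + 29 = \left(- \frac{45}{4} + 23\right) + 29 = \frac{47}{4} + 29 = \frac{163}{4}$)
$d{\left(f{\left(-2 \right)} \right)} - C{\left(195 \right)} = \frac{163}{4} - 63 = - \frac{89}{4}$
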